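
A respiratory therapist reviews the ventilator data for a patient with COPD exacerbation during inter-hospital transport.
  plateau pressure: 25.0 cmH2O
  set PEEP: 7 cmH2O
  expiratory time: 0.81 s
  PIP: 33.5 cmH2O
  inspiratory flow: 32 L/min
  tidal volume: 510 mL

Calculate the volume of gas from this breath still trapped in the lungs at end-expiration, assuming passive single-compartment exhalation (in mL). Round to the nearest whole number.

Flow: 32 L/min ÷ 60 = 0.5333 L/s.
R = (PIP − Pplat)/V̇ = (33.5 − 25.0) / 0.5333 = 8.5/0.5333 = 15.938 cmH2O·s/L.
C = Vt/(Pplat − PEEP) = 510.0 / (25.0 − 7) = 510.0/18.0 = 28.333 mL/cmH2O.
τ = R × C = 15.938 × 0.02833 L/cmH2O = 0.4515 s.
Fraction remaining = e^(−Te/τ) = e^(−0.81/0.4515) = 0.1663.
Trapped volume = 510.0 × 0.1663 = 84.813 mL.

85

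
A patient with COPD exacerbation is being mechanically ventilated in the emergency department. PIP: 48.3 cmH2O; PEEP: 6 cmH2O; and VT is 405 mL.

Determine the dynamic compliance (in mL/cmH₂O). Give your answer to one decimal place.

Dynamic compliance = Vt / (PIP − PEEP) = 405 / (48.3 − 6) = 405 / 42.3 = 9.574 mL/cmH2O.

9.6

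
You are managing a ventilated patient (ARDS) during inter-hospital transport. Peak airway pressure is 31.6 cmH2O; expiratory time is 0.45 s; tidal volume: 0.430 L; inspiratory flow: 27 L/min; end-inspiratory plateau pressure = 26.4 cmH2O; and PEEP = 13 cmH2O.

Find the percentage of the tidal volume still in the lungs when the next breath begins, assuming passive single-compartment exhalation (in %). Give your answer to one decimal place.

Flow: 27 L/min ÷ 60 = 0.45 L/s.
R = (PIP − Pplat)/V̇ = (31.6 − 26.4) / 0.45 = 5.2/0.45 = 11.556 cmH2O·s/L.
C = Vt/(Pplat − PEEP) = 430.0 / (26.4 − 13) = 430.0/13.4 = 32.09 mL/cmH2O.
τ = R × C = 11.556 × 0.03209 L/cmH2O = 0.3708 s.
Fraction remaining at end-expiration = e^(−Te/τ) = e^(−0.45/0.3708) = 0.2971 → 29.71%.

29.7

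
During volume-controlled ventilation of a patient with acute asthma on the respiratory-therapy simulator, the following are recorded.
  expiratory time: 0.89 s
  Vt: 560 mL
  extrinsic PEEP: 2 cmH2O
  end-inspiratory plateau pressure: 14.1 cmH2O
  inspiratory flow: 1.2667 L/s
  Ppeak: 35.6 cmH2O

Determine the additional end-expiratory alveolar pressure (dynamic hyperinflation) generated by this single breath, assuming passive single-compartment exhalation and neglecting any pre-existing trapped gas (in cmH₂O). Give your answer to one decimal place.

R = (PIP − Pplat)/V̇ = (35.6 − 14.1) / 1.2667 = 21.5/1.2667 = 16.973 cmH2O·s/L.
C = Vt/(Pplat − PEEP) = 560.0 / (14.1 − 2) = 560.0/12.1 = 46.281 mL/cmH2O.
τ = R × C = 16.973 × 0.04628 L/cmH2O = 0.7855 s.
Fraction remaining = e^(−Te/τ) = e^(−0.89/0.7855) = 0.3221; trapped volume = 560.0 × 0.3221 = 180.38 mL.
Additional alveolar pressure from trapping ≈ V_trapped / C = 180.38 / 46.281 = 3.897 cmH2O.

3.9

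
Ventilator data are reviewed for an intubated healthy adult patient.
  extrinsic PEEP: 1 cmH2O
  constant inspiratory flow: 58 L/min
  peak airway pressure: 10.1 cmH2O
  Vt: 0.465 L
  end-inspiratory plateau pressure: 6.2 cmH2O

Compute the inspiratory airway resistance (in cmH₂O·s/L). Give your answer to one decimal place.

Flow: 58 L/min ÷ 60 = 0.9667 L/s.
Raw = (PIP − Pplat) / flow = (10.1 − 6.2) / 0.9667 = 3.9 / 0.9667 = 4.034 cmH2O·s/L.

4.0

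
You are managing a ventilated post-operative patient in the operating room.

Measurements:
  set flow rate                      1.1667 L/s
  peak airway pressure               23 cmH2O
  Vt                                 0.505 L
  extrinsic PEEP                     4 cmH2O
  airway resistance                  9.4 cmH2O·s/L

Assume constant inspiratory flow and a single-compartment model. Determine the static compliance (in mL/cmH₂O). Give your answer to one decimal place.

Equation of motion (constant flow): PIP = Vt/C + R·V̇ + PEEP.
Vt/C = PIP − R·V̇ − PEEP = 23 − 9.4×1.1667 − 4 = 23 − 10.967 − 4 = 8.033 cmH2O.
C = Vt / 8.033 = 505 / 8.033 = 62.866 mL/cmH2O.

62.9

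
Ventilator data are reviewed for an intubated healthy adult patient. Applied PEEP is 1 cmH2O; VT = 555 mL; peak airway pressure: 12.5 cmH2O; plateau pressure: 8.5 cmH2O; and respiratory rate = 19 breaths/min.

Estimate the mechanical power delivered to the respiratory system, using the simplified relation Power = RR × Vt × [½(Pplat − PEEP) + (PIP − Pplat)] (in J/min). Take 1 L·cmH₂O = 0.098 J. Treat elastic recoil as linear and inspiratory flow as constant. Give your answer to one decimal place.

8.0

Per-breath work = Vt × [½(Pplat−PEEP) + (PIP−Pplat)] = 0.555 × [0.5×7.5 + 4.0] = 0.555 × 7.75 = 4.301 L·cmH2O.
Power = 19 × 4.301 = 81.719 L·cmH2O/min.
× 0.098 J/(L·cmH2O) → 8.008 J/min.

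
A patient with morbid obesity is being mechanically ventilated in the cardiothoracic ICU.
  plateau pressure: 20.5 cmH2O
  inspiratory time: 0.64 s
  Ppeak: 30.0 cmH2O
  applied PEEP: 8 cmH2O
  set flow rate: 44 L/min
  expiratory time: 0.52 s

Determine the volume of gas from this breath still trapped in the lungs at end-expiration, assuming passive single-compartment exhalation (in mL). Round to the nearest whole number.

161

Flow: 44 L/min ÷ 60 = 0.7333 L/s.
Vt = flow × Ti = 0.7333 L/s × 0.64 s × 1000 mL/L = 469.31 mL.
R = (PIP − Pplat)/V̇ = (30.0 − 20.5) / 0.7333 = 9.5/0.7333 = 12.955 cmH2O·s/L.
C = Vt/(Pplat − PEEP) = 469.31 / (20.5 − 8) = 469.31/12.5 = 37.545 mL/cmH2O.
τ = R × C = 12.955 × 0.03755 L/cmH2O = 0.4865 s.
Fraction remaining = e^(−Te/τ) = e^(−0.52/0.4865) = 0.3434.
Trapped volume = 469.31 × 0.3434 = 161.16 mL.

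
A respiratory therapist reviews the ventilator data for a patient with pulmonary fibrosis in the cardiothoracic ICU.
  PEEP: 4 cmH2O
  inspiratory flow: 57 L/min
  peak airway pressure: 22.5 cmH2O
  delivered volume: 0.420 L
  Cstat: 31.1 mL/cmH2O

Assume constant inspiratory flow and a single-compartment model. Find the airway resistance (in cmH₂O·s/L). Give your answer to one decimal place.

5.3

Flow: 57 L/min ÷ 60 = 0.95 L/s.
Equation of motion (constant flow): PIP = Vt/C + R·V̇ + PEEP.
R·V̇ = PIP − Vt/C − PEEP = 22.5 − 420/31.1 − 4 = 22.5 − 13.505 − 4 = 4.995 cmH2O.
R = 4.995 / 0.95 = 5.258 cmH2O·s/L.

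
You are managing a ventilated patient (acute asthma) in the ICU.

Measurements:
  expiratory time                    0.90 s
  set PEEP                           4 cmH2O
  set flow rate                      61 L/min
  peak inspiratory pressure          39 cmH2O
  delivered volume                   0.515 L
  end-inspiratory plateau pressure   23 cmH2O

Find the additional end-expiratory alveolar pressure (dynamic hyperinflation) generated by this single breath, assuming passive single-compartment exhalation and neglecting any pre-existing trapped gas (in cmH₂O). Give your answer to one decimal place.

2.3

Flow: 61 L/min ÷ 60 = 1.0167 L/s.
R = (PIP − Pplat)/V̇ = (39 − 23) / 1.0167 = 16.0/1.0167 = 15.737 cmH2O·s/L.
C = Vt/(Pplat − PEEP) = 515.0 / (23 − 4) = 515.0/19.0 = 27.105 mL/cmH2O.
τ = R × C = 15.737 × 0.02711 L/cmH2O = 0.4266 s.
Fraction remaining = e^(−Te/τ) = e^(−0.90/0.4266) = 0.1213; trapped volume = 515.0 × 0.1213 = 62.47 mL.
Additional alveolar pressure from trapping ≈ V_trapped / C = 62.47 / 27.105 = 2.305 cmH2O.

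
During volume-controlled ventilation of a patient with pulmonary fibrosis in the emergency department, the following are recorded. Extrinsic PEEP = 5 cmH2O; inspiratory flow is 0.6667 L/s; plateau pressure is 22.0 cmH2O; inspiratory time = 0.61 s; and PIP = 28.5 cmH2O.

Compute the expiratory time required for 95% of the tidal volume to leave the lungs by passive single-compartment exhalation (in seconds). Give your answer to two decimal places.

0.70

Vt = flow × Ti = 0.6667 L/s × 0.61 s × 1000 mL/L = 406.69 mL.
R = (PIP − Pplat)/V̇ = (28.5 − 22.0) / 0.6667 = 6.5/0.6667 = 9.75 cmH2O·s/L.
C = Vt/(Pplat − PEEP) = 406.69 / (22.0 − 5) = 406.69/17.0 = 23.923 mL/cmH2O.
τ = R × C = 9.75 × 0.02392 L/cmH2O = 0.2332 s.
t = −τ·ln(1 − 0.95) = −0.2332·ln(0.05) = 0.6986 s.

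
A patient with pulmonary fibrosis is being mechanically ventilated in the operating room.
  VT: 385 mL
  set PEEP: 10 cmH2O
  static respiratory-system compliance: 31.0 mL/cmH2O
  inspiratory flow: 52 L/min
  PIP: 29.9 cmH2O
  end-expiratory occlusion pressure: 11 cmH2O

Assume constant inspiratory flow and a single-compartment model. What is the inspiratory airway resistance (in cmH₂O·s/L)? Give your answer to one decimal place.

Flow: 52 L/min ÷ 60 = 0.8667 L/s.
Total PEEP = 11 cmH2O (set 10 + intrinsic 1); this is the baseline alveolar pressure.
Equation of motion (constant flow): PIP = Vt/C + R·V̇ + PEEP.
R·V̇ = PIP − Vt/C − PEEP = 29.9 − 385/31.0 − 11 = 29.9 − 12.419 − 11 = 6.481 cmH2O.
R = 6.481 / 0.8667 = 7.478 cmH2O·s/L.

7.5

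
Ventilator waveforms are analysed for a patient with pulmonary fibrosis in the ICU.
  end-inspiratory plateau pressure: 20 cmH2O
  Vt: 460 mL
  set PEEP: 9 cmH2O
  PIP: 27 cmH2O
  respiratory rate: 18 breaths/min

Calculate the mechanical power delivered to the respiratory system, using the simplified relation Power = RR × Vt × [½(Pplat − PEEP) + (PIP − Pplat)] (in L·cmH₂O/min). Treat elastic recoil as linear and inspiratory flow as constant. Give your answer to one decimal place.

103.5

Per-breath work = Vt × [½(Pplat−PEEP) + (PIP−Pplat)] = 0.460 × [0.5×11.0 + 7.0] = 0.460 × 12.5 = 5.75 L·cmH2O.
Power = 18 × 5.75 = 103.5 L·cmH2O/min.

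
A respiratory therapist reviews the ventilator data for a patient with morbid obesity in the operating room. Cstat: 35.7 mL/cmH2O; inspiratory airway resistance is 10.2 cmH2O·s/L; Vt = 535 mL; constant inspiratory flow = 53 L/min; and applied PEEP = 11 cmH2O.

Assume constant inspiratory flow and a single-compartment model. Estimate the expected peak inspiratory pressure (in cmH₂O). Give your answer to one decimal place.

35.0

Flow: 53 L/min ÷ 60 = 0.8833 L/s.
Equation of motion (constant flow): PIP = Vt/C + R·V̇ + PEEP.
PIP = 535/35.7 + 10.2×0.8833 + 11 = 14.986 + 9.01 + 11 = 34.996 cmH2O.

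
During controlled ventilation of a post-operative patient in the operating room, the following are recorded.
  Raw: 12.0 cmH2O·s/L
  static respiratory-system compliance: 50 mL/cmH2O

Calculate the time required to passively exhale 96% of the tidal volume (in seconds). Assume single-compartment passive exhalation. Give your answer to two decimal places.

1.93

τ = R × C = 12.0 × 50 mL/cmH2O = 12.0 × 0.050 L/cmH2O = 0.6 s.
Exhaled fraction f = 1 − e^(−t/τ) → t = −τ·ln(1 − f) = −0.6·ln(0.04) = 1.931 s.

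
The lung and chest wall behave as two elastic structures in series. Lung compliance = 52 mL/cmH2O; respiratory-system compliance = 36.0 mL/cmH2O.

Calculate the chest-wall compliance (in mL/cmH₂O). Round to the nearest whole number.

1/Ccw = 1/Crs − 1/CL.
1/Ccw = 1/36.0 − 1/52 = 0.008547.
Ccw = 117.0 mL/cmH2O.

117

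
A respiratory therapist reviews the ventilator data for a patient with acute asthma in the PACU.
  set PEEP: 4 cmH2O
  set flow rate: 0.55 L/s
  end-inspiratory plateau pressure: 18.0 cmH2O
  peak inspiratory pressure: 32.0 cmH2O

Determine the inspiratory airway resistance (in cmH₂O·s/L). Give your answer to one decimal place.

25.5

Raw = (PIP − Pplat) / flow = (32.0 − 18.0) / 0.55 = 14.0 / 0.55 = 25.455 cmH2O·s/L.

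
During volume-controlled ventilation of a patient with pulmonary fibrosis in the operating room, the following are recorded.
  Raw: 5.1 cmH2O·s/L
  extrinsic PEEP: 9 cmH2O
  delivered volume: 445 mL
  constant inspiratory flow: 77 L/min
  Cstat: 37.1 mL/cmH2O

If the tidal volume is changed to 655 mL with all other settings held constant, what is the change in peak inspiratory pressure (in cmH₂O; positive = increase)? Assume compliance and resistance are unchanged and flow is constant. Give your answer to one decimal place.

5.7

PIP = Vt/C + R·V̇ + PEEP (constant-flow equation of motion).
Only the elastic term changes: ΔPIP = ΔVt / C = (655 − 445) / 37.1 = 5.66 cmH2O.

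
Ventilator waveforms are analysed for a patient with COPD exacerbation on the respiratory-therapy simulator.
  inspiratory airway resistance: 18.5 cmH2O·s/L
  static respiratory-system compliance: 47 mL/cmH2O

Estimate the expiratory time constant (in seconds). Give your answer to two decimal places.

τ = R × C = 18.5 × 47 mL/cmH2O = 18.5 × 0.047 L/cmH2O = 0.8695 s.

0.87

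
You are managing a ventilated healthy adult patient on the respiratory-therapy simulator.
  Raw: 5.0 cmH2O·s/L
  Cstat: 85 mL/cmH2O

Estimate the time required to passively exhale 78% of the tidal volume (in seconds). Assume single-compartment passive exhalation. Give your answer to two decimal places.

τ = R × C = 5.0 × 85 mL/cmH2O = 5.0 × 0.085 L/cmH2O = 0.425 s.
Exhaled fraction f = 1 − e^(−t/τ) → t = −τ·ln(1 − f) = −0.425·ln(0.22) = 0.6435 s.

0.64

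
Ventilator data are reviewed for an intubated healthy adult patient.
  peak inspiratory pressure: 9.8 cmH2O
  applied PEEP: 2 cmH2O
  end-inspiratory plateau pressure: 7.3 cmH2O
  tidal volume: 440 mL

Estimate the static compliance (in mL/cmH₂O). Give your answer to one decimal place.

83.0

Cstat = Vt / (Pplat − PEEP) = 440 / (7.3 − 2) = 440 / 5.3 = 83.019 mL/cmH2O.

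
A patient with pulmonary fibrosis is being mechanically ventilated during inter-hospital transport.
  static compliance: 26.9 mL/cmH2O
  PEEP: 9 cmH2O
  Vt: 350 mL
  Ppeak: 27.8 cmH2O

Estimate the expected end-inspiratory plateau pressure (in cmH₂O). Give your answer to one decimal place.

22.0

Pplat = PEEP + Vt / Cstat = 9 + 350 / 26.9 = 9 + 13.011 = 22.011 cmH2O.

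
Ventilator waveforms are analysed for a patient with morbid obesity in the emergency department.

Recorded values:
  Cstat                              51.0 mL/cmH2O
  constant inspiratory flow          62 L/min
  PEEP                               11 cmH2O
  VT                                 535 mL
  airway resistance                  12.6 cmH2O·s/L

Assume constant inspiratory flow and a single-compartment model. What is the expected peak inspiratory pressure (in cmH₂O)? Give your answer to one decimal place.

Flow: 62 L/min ÷ 60 = 1.0333 L/s.
Equation of motion (constant flow): PIP = Vt/C + R·V̇ + PEEP.
PIP = 535/51.0 + 12.6×1.0333 + 11 = 10.49 + 13.02 + 11 = 34.51 cmH2O.

34.5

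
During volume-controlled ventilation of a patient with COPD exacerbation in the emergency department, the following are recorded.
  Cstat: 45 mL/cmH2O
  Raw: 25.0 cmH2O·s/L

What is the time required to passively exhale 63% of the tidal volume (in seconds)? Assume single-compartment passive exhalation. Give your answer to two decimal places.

1.12

τ = R × C = 25.0 × 45 mL/cmH2O = 25.0 × 0.045 L/cmH2O = 1.125 s.
Exhaled fraction f = 1 − e^(−t/τ) → t = −τ·ln(1 − f) = −1.125·ln(0.37) = 1.119 s.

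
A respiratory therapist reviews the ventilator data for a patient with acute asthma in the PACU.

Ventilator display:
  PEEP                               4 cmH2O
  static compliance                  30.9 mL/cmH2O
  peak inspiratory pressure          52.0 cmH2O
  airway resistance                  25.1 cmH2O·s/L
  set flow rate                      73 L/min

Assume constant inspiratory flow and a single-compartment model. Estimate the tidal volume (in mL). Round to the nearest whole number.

540

Flow: 73 L/min ÷ 60 = 1.2167 L/s.
Equation of motion (constant flow): PIP = Vt/C + R·V̇ + PEEP.
Vt/C = PIP − R·V̇ − PEEP = 52.0 − 30.539 − 4 = 17.461 cmH2O.
Vt = C × 17.461 = 30.9 × 17.461 = 539.54 mL.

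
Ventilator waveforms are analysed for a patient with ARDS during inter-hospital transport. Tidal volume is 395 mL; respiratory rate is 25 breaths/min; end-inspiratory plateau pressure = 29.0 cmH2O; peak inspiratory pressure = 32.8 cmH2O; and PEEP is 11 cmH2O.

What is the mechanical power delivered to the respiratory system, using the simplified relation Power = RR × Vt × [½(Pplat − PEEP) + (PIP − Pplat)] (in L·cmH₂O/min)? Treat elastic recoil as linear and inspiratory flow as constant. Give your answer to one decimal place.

126.4

Per-breath work = Vt × [½(Pplat−PEEP) + (PIP−Pplat)] = 0.395 × [0.5×18.0 + 3.8] = 0.395 × 12.8 = 5.056 L·cmH2O.
Power = 25 × 5.056 = 126.4 L·cmH2O/min.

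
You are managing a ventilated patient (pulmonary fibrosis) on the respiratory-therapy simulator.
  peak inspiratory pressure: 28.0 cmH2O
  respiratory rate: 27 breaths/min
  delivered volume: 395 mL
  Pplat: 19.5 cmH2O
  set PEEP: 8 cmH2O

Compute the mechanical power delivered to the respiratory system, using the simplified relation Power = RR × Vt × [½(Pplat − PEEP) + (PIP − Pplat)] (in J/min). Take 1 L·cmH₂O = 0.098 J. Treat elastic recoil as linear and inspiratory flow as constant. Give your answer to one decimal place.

14.9

Per-breath work = Vt × [½(Pplat−PEEP) + (PIP−Pplat)] = 0.395 × [0.5×11.5 + 8.5] = 0.395 × 14.25 = 5.629 L·cmH2O.
Power = 27 × 5.629 = 151.98 L·cmH2O/min.
× 0.098 J/(L·cmH2O) → 14.894 J/min.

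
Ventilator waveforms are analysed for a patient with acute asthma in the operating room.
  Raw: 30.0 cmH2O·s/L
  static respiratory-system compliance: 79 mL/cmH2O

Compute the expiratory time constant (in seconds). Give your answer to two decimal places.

τ = R × C = 30.0 × 79 mL/cmH2O = 30.0 × 0.079 L/cmH2O = 2.37 s.

2.37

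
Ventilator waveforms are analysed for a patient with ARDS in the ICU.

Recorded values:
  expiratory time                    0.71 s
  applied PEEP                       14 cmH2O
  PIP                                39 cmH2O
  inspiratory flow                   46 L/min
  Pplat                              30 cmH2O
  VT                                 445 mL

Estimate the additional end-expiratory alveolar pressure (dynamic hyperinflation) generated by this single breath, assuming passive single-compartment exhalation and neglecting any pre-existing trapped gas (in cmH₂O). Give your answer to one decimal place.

Flow: 46 L/min ÷ 60 = 0.7667 L/s.
R = (PIP − Pplat)/V̇ = (39 − 30) / 0.7667 = 9.0/0.7667 = 11.739 cmH2O·s/L.
C = Vt/(Pplat − PEEP) = 445.0 / (30 − 14) = 445.0/16.0 = 27.813 mL/cmH2O.
τ = R × C = 11.739 × 0.02781 L/cmH2O = 0.3265 s.
Fraction remaining = e^(−Te/τ) = e^(−0.71/0.3265) = 0.1137; trapped volume = 445.0 × 0.1137 = 50.597 mL.
Additional alveolar pressure from trapping ≈ V_trapped / C = 50.597 / 27.813 = 1.819 cmH2O.

1.8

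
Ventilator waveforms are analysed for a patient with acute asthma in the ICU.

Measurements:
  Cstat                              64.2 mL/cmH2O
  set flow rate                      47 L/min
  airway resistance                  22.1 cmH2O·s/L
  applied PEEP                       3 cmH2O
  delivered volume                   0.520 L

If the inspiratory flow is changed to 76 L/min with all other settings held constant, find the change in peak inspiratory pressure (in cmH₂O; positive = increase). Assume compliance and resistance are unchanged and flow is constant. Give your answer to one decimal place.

10.7

Flow: 47 L/min ÷ 60 = 0.7833 L/s.
New flow: 76 L/min ÷ 60 = 1.2667 L/s.
PIP = Vt/C + R·V̇ + PEEP (constant-flow equation of motion).
Only the resistive term changes: ΔPIP = R × ΔV̇ = 22.1 × (1.2667 − 0.7833) = 22.1 × 0.4834 = 10.683 cmH2O.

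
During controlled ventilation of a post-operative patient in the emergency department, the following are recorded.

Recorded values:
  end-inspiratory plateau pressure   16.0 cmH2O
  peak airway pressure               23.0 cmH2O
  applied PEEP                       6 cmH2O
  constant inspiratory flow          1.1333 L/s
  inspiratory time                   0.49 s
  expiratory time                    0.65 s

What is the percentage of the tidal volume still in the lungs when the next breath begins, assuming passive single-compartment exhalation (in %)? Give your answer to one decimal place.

Vt = flow × Ti = 1.1333 L/s × 0.49 s × 1000 mL/L = 555.32 mL.
R = (PIP − Pplat)/V̇ = (23.0 − 16.0) / 1.1333 = 7.0/1.1333 = 6.177 cmH2O·s/L.
C = Vt/(Pplat − PEEP) = 555.32 / (16.0 − 6) = 555.32/10.0 = 55.532 mL/cmH2O.
τ = R × C = 6.177 × 0.05553 L/cmH2O = 0.343 s.
Fraction remaining at end-expiration = e^(−Te/τ) = e^(−0.65/0.343) = 0.1503 → 15.03%.

15.0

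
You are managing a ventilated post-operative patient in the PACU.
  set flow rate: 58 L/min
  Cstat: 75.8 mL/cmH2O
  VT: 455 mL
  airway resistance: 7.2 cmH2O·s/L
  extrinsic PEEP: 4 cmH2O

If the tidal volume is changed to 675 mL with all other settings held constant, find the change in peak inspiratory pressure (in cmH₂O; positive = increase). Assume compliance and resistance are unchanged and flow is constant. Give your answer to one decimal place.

PIP = Vt/C + R·V̇ + PEEP (constant-flow equation of motion).
Only the elastic term changes: ΔPIP = ΔVt / C = (675 − 455) / 75.8 = 2.902 cmH2O.

2.9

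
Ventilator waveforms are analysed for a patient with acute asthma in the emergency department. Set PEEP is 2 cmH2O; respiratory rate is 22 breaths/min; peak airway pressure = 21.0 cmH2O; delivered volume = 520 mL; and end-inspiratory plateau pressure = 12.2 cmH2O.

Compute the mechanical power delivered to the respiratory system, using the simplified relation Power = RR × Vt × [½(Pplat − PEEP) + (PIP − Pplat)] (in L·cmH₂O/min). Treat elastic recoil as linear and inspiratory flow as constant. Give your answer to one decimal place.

Per-breath work = Vt × [½(Pplat−PEEP) + (PIP−Pplat)] = 0.520 × [0.5×10.2 + 8.8] = 0.520 × 13.9 = 7.228 L·cmH2O.
Power = 22 × 7.228 = 159.02 L·cmH2O/min.

159.0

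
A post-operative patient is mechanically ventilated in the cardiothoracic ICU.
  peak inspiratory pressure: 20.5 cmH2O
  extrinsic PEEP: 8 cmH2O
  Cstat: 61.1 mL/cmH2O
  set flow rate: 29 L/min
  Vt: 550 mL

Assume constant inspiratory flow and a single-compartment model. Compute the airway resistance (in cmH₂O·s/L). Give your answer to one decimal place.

Flow: 29 L/min ÷ 60 = 0.4833 L/s.
Equation of motion (constant flow): PIP = Vt/C + R·V̇ + PEEP.
R·V̇ = PIP − Vt/C − PEEP = 20.5 − 550/61.1 − 8 = 20.5 − 9.002 − 8 = 3.498 cmH2O.
R = 3.498 / 0.4833 = 7.238 cmH2O·s/L.

7.2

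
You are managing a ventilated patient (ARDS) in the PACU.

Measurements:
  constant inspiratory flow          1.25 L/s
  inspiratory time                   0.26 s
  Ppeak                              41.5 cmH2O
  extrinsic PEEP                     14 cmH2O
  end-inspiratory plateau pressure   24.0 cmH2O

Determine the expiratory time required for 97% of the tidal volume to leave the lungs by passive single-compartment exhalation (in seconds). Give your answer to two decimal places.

1.60

Vt = flow × Ti = 1.25 L/s × 0.26 s × 1000 mL/L = 325.0 mL.
R = (PIP − Pplat)/V̇ = (41.5 − 24.0) / 1.25 = 17.5/1.25 = 14.0 cmH2O·s/L.
C = Vt/(Pplat − PEEP) = 325.0 / (24.0 − 14) = 325.0/10.0 = 32.5 mL/cmH2O.
τ = R × C = 14.0 × 0.0325 L/cmH2O = 0.455 s.
t = −τ·ln(1 − 0.97) = −0.455·ln(0.03) = 1.595 s.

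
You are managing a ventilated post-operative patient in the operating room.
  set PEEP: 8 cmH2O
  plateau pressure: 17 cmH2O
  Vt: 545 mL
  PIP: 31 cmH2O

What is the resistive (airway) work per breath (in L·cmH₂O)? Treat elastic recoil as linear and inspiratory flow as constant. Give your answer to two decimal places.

7.63

With constant inspiratory flow the resistive pressure is constant at PIP − Pplat = 31 − 17 = 14.0 cmH2O, so resistive work = 14.0 × 0.545 = 7.63 L·cmH2O.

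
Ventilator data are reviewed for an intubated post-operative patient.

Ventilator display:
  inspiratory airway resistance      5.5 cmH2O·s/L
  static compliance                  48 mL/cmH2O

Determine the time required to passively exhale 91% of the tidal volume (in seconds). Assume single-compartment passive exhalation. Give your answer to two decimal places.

0.64

τ = R × C = 5.5 × 48 mL/cmH2O = 5.5 × 0.048 L/cmH2O = 0.264 s.
Exhaled fraction f = 1 − e^(−t/τ) → t = −τ·ln(1 − f) = −0.264·ln(0.09) = 0.6357 s.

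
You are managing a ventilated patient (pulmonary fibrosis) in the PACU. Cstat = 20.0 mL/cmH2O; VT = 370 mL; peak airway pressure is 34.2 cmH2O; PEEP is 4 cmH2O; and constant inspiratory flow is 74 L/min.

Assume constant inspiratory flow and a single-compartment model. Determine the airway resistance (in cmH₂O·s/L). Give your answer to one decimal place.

Flow: 74 L/min ÷ 60 = 1.2333 L/s.
Equation of motion (constant flow): PIP = Vt/C + R·V̇ + PEEP.
R·V̇ = PIP − Vt/C − PEEP = 34.2 − 370/20.0 − 4 = 34.2 − 18.5 − 4 = 11.7 cmH2O.
R = 11.7 / 1.2333 = 9.487 cmH2O·s/L.

9.5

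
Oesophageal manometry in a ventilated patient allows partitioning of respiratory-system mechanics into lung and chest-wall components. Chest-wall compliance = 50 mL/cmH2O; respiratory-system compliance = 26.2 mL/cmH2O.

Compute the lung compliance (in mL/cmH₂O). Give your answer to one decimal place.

55.0

1/CL = 1/Crs − 1/Ccw.
1/CL = 1/26.2 − 1/50 = 0.01817.
CL = 55.036 mL/cmH2O.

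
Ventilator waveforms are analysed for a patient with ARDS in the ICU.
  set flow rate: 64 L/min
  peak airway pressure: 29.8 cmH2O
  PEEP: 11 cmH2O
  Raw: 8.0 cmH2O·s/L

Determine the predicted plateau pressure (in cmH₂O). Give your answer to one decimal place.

Flow: 64 L/min ÷ 60 = 1.0667 L/s.
Pplat = PIP − Raw × flow = 29.8 − 8.0 × 1.0667 = 29.8 − 8.534 = 21.266 cmH2O.

21.3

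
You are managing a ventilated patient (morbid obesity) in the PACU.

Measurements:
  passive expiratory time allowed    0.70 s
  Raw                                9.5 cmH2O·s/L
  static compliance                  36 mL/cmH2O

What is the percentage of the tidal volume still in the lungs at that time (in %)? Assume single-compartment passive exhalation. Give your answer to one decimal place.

τ = R × C = 9.5 × 36 mL/cmH2O = 9.5 × 0.036 L/cmH2O = 0.342 s.
Passive exhalation: V(t)/V₀ = e^(−t/τ) = e^(−0.70/0.342) = 0.1291.
Fraction remaining = 0.1291 → 12.91%.

12.9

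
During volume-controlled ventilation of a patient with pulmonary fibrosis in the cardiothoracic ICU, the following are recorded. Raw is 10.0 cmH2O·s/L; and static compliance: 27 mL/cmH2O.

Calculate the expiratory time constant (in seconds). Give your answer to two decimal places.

τ = R × C = 10.0 × 27 mL/cmH2O = 10.0 × 0.027 L/cmH2O = 0.27 s.

0.27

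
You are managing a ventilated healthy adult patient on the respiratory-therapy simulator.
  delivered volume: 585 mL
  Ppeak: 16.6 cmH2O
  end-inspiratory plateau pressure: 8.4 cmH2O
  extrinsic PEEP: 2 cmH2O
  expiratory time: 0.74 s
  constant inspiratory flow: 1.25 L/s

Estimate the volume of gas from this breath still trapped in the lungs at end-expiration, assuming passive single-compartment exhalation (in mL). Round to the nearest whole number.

R = (PIP − Pplat)/V̇ = (16.6 − 8.4) / 1.25 = 8.2/1.25 = 6.56 cmH2O·s/L.
C = Vt/(Pplat − PEEP) = 585.0 / (8.4 − 2) = 585.0/6.4 = 91.406 mL/cmH2O.
τ = R × C = 6.56 × 0.09141 L/cmH2O = 0.5996 s.
Fraction remaining = e^(−Te/τ) = e^(−0.74/0.5996) = 0.2911.
Trapped volume = 585.0 × 0.2911 = 170.29 mL.

170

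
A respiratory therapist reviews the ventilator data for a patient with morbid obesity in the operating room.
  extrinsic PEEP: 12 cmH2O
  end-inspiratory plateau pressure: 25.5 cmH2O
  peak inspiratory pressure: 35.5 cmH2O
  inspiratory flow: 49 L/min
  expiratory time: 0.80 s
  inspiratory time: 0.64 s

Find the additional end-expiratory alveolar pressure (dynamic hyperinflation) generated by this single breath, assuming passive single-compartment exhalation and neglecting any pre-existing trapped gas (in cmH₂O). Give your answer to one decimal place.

2.5

Flow: 49 L/min ÷ 60 = 0.8167 L/s.
Vt = flow × Ti = 0.8167 L/s × 0.64 s × 1000 mL/L = 522.69 mL.
R = (PIP − Pplat)/V̇ = (35.5 − 25.5) / 0.8167 = 10.0/0.8167 = 12.244 cmH2O·s/L.
C = Vt/(Pplat − PEEP) = 522.69 / (25.5 − 12) = 522.69/13.5 = 38.718 mL/cmH2O.
τ = R × C = 12.244 × 0.03872 L/cmH2O = 0.4741 s.
Fraction remaining = e^(−Te/τ) = e^(−0.80/0.4741) = 0.185; trapped volume = 522.69 × 0.185 = 96.698 mL.
Additional alveolar pressure from trapping ≈ V_trapped / C = 96.698 / 38.718 = 2.497 cmH2O.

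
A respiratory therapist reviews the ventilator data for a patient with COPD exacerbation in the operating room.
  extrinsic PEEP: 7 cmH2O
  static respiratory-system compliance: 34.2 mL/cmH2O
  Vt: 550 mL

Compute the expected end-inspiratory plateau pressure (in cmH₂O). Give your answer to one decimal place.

23.1

Pplat = PEEP + Vt / Cstat = 7 + 550 / 34.2 = 7 + 16.082 = 23.082 cmH2O.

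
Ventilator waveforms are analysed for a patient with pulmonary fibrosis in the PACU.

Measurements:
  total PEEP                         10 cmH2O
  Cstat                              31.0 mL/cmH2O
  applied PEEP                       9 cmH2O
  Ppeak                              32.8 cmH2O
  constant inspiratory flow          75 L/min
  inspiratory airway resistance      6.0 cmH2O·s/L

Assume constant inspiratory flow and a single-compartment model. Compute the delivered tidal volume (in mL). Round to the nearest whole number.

474

Flow: 75 L/min ÷ 60 = 1.25 L/s.
Total PEEP = 10 cmH2O (set 9 + intrinsic 1); this is the baseline alveolar pressure.
Equation of motion (constant flow): PIP = Vt/C + R·V̇ + PEEP.
Vt/C = PIP − R·V̇ − PEEP = 32.8 − 7.5 − 10 = 15.3 cmH2O.
Vt = C × 15.3 = 31.0 × 15.3 = 474.3 mL.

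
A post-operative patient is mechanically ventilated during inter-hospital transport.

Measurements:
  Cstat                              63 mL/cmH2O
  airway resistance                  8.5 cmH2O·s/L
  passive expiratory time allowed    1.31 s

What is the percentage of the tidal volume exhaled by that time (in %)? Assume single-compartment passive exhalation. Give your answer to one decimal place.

91.3

τ = R × C = 8.5 × 63 mL/cmH2O = 8.5 × 0.063 L/cmH2O = 0.5355 s.
Passive exhalation: V(t)/V₀ = e^(−t/τ) = e^(−1.31/0.5355) = 0.08661.
Fraction exhaled = 1 − 0.08661 = 0.9134 → 91.34%.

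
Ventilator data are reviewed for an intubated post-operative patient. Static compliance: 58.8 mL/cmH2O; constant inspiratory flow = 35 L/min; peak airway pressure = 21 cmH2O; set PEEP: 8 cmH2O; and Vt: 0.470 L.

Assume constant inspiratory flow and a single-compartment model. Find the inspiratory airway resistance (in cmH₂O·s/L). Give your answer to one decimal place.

8.6

Flow: 35 L/min ÷ 60 = 0.5833 L/s.
Equation of motion (constant flow): PIP = Vt/C + R·V̇ + PEEP.
R·V̇ = PIP − Vt/C − PEEP = 21 − 470/58.8 − 8 = 21 − 7.993 − 8 = 5.007 cmH2O.
R = 5.007 / 0.5833 = 8.584 cmH2O·s/L.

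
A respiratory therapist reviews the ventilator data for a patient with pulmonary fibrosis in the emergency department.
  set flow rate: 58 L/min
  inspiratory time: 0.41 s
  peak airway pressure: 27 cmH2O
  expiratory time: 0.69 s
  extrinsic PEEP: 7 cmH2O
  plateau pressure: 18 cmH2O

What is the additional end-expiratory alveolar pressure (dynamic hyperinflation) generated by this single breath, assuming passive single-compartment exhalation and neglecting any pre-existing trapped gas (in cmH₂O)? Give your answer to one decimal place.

1.4

Flow: 58 L/min ÷ 60 = 0.9667 L/s.
Vt = flow × Ti = 0.9667 L/s × 0.41 s × 1000 mL/L = 396.35 mL.
R = (PIP − Pplat)/V̇ = (27 − 18) / 0.9667 = 9.0/0.9667 = 9.31 cmH2O·s/L.
C = Vt/(Pplat − PEEP) = 396.35 / (18 − 7) = 396.35/11.0 = 36.032 mL/cmH2O.
τ = R × C = 9.31 × 0.03603 L/cmH2O = 0.3354 s.
Fraction remaining = e^(−Te/τ) = e^(−0.69/0.3354) = 0.1278; trapped volume = 396.35 × 0.1278 = 50.654 mL.
Additional alveolar pressure from trapping ≈ V_trapped / C = 50.654 / 36.032 = 1.406 cmH2O.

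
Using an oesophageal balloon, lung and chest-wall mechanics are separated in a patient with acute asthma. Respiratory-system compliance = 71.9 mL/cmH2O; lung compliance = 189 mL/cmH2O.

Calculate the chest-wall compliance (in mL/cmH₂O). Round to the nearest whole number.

1/Ccw = 1/Crs − 1/CL.
1/Ccw = 1/71.9 − 1/189 = 0.008617.
Ccw = 116.05 mL/cmH2O.

116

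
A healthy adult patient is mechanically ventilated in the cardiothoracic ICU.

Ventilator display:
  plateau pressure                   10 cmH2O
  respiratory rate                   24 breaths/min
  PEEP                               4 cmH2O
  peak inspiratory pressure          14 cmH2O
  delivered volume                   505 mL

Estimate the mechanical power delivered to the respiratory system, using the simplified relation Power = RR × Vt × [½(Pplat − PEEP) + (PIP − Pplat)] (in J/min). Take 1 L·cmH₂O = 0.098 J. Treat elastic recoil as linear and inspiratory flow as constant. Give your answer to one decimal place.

8.3

Per-breath work = Vt × [½(Pplat−PEEP) + (PIP−Pplat)] = 0.505 × [0.5×6.0 + 4.0] = 0.505 × 7.0 = 3.535 L·cmH2O.
Power = 24 × 3.535 = 84.84 L·cmH2O/min.
× 0.098 J/(L·cmH2O) → 8.314 J/min.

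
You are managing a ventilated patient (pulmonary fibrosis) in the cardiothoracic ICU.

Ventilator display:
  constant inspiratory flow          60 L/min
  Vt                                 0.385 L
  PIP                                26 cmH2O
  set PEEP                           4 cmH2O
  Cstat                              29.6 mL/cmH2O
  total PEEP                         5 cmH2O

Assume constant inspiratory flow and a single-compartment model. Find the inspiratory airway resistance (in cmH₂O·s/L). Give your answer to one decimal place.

Flow: 60 L/min ÷ 60 = 1 L/s.
Total PEEP = 5 cmH2O (set 4 + intrinsic 1); this is the baseline alveolar pressure.
Equation of motion (constant flow): PIP = Vt/C + R·V̇ + PEEP.
R·V̇ = PIP − Vt/C − PEEP = 26 − 385/29.6 − 5 = 26 − 13.007 − 5 = 7.993 cmH2O.
R = 7.993 / 1 = 7.993 cmH2O·s/L.

8.0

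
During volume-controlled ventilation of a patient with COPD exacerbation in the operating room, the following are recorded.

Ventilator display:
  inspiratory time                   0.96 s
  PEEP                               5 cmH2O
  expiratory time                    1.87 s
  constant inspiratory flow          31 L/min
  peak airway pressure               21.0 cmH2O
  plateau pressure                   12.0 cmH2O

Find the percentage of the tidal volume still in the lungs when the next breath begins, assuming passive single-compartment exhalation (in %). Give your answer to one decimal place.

22.0

Flow: 31 L/min ÷ 60 = 0.5167 L/s.
Vt = flow × Ti = 0.5167 L/s × 0.96 s × 1000 mL/L = 496.03 mL.
R = (PIP − Pplat)/V̇ = (21.0 − 12.0) / 0.5167 = 9.0/0.5167 = 17.418 cmH2O·s/L.
C = Vt/(Pplat − PEEP) = 496.03 / (12.0 − 5) = 496.03/7.0 = 70.861 mL/cmH2O.
τ = R × C = 17.418 × 0.07086 L/cmH2O = 1.234 s.
Fraction remaining at end-expiration = e^(−Te/τ) = e^(−1.87/1.234) = 0.2197 → 21.97%.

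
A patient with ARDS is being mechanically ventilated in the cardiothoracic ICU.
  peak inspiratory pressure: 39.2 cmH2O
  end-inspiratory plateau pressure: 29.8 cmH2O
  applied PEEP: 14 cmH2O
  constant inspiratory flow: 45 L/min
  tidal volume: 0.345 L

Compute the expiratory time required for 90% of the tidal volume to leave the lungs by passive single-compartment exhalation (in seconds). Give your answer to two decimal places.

Flow: 45 L/min ÷ 60 = 0.75 L/s.
R = (PIP − Pplat)/V̇ = (39.2 − 29.8) / 0.75 = 9.4/0.75 = 12.533 cmH2O·s/L.
C = Vt/(Pplat − PEEP) = 345.0 / (29.8 − 14) = 345.0/15.8 = 21.835 mL/cmH2O.
τ = R × C = 12.533 × 0.02184 L/cmH2O = 0.2737 s.
t = −τ·ln(1 − 0.90) = −0.2737·ln(0.1) = 0.6302 s.

0.63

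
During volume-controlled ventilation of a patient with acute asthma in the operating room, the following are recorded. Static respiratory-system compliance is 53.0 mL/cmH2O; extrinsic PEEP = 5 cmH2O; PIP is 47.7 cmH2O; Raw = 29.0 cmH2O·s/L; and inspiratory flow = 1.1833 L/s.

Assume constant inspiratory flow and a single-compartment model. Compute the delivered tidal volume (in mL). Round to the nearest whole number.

Equation of motion (constant flow): PIP = Vt/C + R·V̇ + PEEP.
Vt/C = PIP − R·V̇ − PEEP = 47.7 − 34.316 − 5 = 8.384 cmH2O.
Vt = C × 8.384 = 53.0 × 8.384 = 444.35 mL.

444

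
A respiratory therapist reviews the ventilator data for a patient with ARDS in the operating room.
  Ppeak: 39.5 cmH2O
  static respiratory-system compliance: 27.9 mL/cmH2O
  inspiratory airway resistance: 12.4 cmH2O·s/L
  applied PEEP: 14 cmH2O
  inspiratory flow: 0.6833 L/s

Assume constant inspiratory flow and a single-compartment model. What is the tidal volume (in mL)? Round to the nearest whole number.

475

Equation of motion (constant flow): PIP = Vt/C + R·V̇ + PEEP.
Vt/C = PIP − R·V̇ − PEEP = 39.5 − 8.473 − 14 = 17.027 cmH2O.
Vt = C × 17.027 = 27.9 × 17.027 = 475.05 mL.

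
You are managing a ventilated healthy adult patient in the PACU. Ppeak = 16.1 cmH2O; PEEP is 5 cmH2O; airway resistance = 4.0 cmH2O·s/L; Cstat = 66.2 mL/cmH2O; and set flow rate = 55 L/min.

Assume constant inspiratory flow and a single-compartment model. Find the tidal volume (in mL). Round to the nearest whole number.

492

Flow: 55 L/min ÷ 60 = 0.9167 L/s.
Equation of motion (constant flow): PIP = Vt/C + R·V̇ + PEEP.
Vt/C = PIP − R·V̇ − PEEP = 16.1 − 3.667 − 5 = 7.433 cmH2O.
Vt = C × 7.433 = 66.2 × 7.433 = 492.06 mL.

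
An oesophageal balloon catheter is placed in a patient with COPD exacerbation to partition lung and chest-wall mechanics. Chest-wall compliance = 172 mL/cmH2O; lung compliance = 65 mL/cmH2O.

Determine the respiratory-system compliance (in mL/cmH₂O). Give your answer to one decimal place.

Lung and chest wall are elastances in series: 1/Crs = 1/CL + 1/Ccw.
1/Crs = 1/65 + 1/172 = 0.0212.
Crs = 47.17 mL/cmH2O.

47.2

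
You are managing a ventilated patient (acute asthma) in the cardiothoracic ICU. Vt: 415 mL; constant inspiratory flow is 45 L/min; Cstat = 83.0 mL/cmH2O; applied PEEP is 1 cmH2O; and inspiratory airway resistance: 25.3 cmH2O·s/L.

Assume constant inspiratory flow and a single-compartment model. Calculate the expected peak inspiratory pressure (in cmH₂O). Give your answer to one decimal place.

25.0

Flow: 45 L/min ÷ 60 = 0.75 L/s.
Equation of motion (constant flow): PIP = Vt/C + R·V̇ + PEEP.
PIP = 415/83.0 + 25.3×0.75 + 1 = 5.0 + 18.975 + 1 = 24.975 cmH2O.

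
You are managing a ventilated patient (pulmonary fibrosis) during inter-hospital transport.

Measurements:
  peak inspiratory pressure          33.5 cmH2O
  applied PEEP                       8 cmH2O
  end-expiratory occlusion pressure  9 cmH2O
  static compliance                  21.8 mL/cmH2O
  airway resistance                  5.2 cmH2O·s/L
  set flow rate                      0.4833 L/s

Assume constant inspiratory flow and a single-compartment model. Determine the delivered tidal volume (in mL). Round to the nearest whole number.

479

Total PEEP = 9 cmH2O (set 8 + intrinsic 1); this is the baseline alveolar pressure.
Equation of motion (constant flow): PIP = Vt/C + R·V̇ + PEEP.
Vt/C = PIP − R·V̇ − PEEP = 33.5 − 2.513 − 9 = 21.987 cmH2O.
Vt = C × 21.987 = 21.8 × 21.987 = 479.32 mL.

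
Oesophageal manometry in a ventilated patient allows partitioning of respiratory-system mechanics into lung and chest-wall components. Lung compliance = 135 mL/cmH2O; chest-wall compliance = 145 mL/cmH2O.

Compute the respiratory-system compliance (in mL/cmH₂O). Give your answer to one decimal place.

69.9

Lung and chest wall are elastances in series: 1/Crs = 1/CL + 1/Ccw.
1/Crs = 1/135 + 1/145 = 0.0143.
Crs = 69.93 mL/cmH2O.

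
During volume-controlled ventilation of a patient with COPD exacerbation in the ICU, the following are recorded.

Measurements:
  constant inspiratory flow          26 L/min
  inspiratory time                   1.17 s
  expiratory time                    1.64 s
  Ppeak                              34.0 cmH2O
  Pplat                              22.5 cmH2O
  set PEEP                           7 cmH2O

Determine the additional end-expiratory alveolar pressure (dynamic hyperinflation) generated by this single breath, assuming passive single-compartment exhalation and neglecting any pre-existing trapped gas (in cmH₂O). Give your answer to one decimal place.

Flow: 26 L/min ÷ 60 = 0.4333 L/s.
Vt = flow × Ti = 0.4333 L/s × 1.17 s × 1000 mL/L = 506.96 mL.
R = (PIP − Pplat)/V̇ = (34.0 − 22.5) / 0.4333 = 11.5/0.4333 = 26.541 cmH2O·s/L.
C = Vt/(Pplat − PEEP) = 506.96 / (22.5 − 7) = 506.96/15.5 = 32.707 mL/cmH2O.
τ = R × C = 26.541 × 0.03271 L/cmH2O = 0.8682 s.
Fraction remaining = e^(−Te/τ) = e^(−1.64/0.8682) = 0.1512; trapped volume = 506.96 × 0.1512 = 76.652 mL.
Additional alveolar pressure from trapping ≈ V_trapped / C = 76.652 / 32.707 = 2.344 cmH2O.

2.3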